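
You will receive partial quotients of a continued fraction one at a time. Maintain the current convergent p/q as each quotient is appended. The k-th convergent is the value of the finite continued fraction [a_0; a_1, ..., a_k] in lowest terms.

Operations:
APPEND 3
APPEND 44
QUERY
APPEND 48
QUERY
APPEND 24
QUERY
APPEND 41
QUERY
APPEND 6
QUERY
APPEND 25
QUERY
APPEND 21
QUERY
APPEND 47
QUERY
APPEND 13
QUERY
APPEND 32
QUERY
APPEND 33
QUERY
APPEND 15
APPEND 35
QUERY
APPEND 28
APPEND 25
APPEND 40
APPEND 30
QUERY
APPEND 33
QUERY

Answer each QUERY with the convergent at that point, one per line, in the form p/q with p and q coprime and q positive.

APPEND 3: p_0 = 3·1 + 0 = 3, q_0 = 3·0 + 1 = 1 → 3/1
APPEND 44: p_1 = 44·3 + 1 = 133, q_1 = 44·1 + 0 = 44 → 133/44
APPEND 48: p_2 = 48·133 + 3 = 6387, q_2 = 48·44 + 1 = 2113 → 6387/2113
APPEND 24: p_3 = 24·6387 + 133 = 153421, q_3 = 24·2113 + 44 = 50756 → 153421/50756
APPEND 41: p_4 = 41·153421 + 6387 = 6296648, q_4 = 41·50756 + 2113 = 2083109 → 6296648/2083109
APPEND 6: p_5 = 6·6296648 + 153421 = 37933309, q_5 = 6·2083109 + 50756 = 12549410 → 37933309/12549410
APPEND 25: p_6 = 25·37933309 + 6296648 = 954629373, q_6 = 25·12549410 + 2083109 = 315818359 → 954629373/315818359
APPEND 21: p_7 = 21·954629373 + 37933309 = 20085150142, q_7 = 21·315818359 + 12549410 = 6644734949 → 20085150142/6644734949
APPEND 47: p_8 = 47·20085150142 + 954629373 = 944956686047, q_8 = 47·6644734949 + 315818359 = 312618360962 → 944956686047/312618360962
APPEND 13: p_9 = 13·944956686047 + 20085150142 = 12304522068753, q_9 = 13·312618360962 + 6644734949 = 4070683427455 → 12304522068753/4070683427455
APPEND 32: p_10 = 32·12304522068753 + 944956686047 = 394689662886143, q_10 = 32·4070683427455 + 312618360962 = 130574488039522 → 394689662886143/130574488039522
APPEND 33: p_11 = 33·394689662886143 + 12304522068753 = 13037063397311472, q_11 = 33·130574488039522 + 4070683427455 = 4313028788731681 → 13037063397311472/4313028788731681
APPEND 15: p_12 = 15·13037063397311472 + 394689662886143 = 195950640622558223, q_12 = 15·4313028788731681 + 130574488039522 = 64826006319014737 → 195950640622558223/64826006319014737
APPEND 35: p_13 = 35·195950640622558223 + 13037063397311472 = 6871309485186849277, q_13 = 35·64826006319014737 + 4313028788731681 = 2273223249954247476 → 6871309485186849277/2273223249954247476
APPEND 28: p_14 = 28·6871309485186849277 + 195950640622558223 = 192592616225854337979, q_14 = 28·2273223249954247476 + 64826006319014737 = 63715077005037944065 → 192592616225854337979/63715077005037944065
APPEND 25: p_15 = 25·192592616225854337979 + 6871309485186849277 = 4821686715131545298752, q_15 = 25·63715077005037944065 + 2273223249954247476 = 1595150148375902849101 → 4821686715131545298752/1595150148375902849101
APPEND 40: p_16 = 40·4821686715131545298752 + 192592616225854337979 = 193060061221487666288059, q_16 = 40·1595150148375902849101 + 63715077005037944065 = 63869721012041151908105 → 193060061221487666288059/63869721012041151908105
APPEND 30: p_17 = 30·193060061221487666288059 + 4821686715131545298752 = 5796623523359761533940522, q_17 = 30·63869721012041151908105 + 1595150148375902849101 = 1917686780509610460092251 → 5796623523359761533940522/1917686780509610460092251
APPEND 33: p_18 = 33·5796623523359761533940522 + 193060061221487666288059 = 191481636332093618286325285, q_18 = 33·1917686780509610460092251 + 63869721012041151908105 = 63347533477829186334952388 → 191481636332093618286325285/63347533477829186334952388

133/44
6387/2113
153421/50756
6296648/2083109
37933309/12549410
954629373/315818359
20085150142/6644734949
944956686047/312618360962
12304522068753/4070683427455
394689662886143/130574488039522
13037063397311472/4313028788731681
6871309485186849277/2273223249954247476
5796623523359761533940522/1917686780509610460092251
191481636332093618286325285/63347533477829186334952388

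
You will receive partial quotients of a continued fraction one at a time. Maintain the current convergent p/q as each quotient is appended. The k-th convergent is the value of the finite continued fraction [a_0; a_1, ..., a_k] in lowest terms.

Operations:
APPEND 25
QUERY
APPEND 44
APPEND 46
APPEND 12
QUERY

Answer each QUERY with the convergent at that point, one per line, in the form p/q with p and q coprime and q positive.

25/1
609153/24344

APPEND 25: p_0 = 25·1 + 0 = 25, q_0 = 25·0 + 1 = 1 → 25/1
APPEND 44: p_1 = 44·25 + 1 = 1101, q_1 = 44·1 + 0 = 44 → 1101/44
APPEND 46: p_2 = 46·1101 + 25 = 50671, q_2 = 46·44 + 1 = 2025 → 50671/2025
APPEND 12: p_3 = 12·50671 + 1101 = 609153, q_3 = 12·2025 + 44 = 24344 → 609153/24344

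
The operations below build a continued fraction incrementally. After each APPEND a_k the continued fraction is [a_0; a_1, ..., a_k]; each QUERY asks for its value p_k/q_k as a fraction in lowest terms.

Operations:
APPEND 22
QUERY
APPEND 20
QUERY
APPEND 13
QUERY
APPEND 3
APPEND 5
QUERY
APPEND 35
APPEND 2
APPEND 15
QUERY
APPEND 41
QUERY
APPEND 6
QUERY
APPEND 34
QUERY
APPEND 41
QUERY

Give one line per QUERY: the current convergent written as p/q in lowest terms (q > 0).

APPEND 22: p_0 = 22·1 + 0 = 22, q_0 = 22·0 + 1 = 1 → 22/1
APPEND 20: p_1 = 20·22 + 1 = 441, q_1 = 20·1 + 0 = 20 → 441/20
APPEND 13: p_2 = 13·441 + 22 = 5755, q_2 = 13·20 + 1 = 261 → 5755/261
APPEND 3: p_3 = 3·5755 + 441 = 17706, q_3 = 3·261 + 20 = 803 → 17706/803
APPEND 5: p_4 = 5·17706 + 5755 = 94285, q_4 = 5·803 + 261 = 4276 → 94285/4276
APPEND 35: p_5 = 35·94285 + 17706 = 3317681, q_5 = 35·4276 + 803 = 150463 → 3317681/150463
APPEND 2: p_6 = 2·3317681 + 94285 = 6729647, q_6 = 2·150463 + 4276 = 305202 → 6729647/305202
APPEND 15: p_7 = 15·6729647 + 3317681 = 104262386, q_7 = 15·305202 + 150463 = 4728493 → 104262386/4728493
APPEND 41: p_8 = 41·104262386 + 6729647 = 4281487473, q_8 = 41·4728493 + 305202 = 194173415 → 4281487473/194173415
APPEND 6: p_9 = 6·4281487473 + 104262386 = 25793187224, q_9 = 6·194173415 + 4728493 = 1169768983 → 25793187224/1169768983
APPEND 34: p_10 = 34·25793187224 + 4281487473 = 881249853089, q_10 = 34·1169768983 + 194173415 = 39966318837 → 881249853089/39966318837
APPEND 41: p_11 = 41·881249853089 + 25793187224 = 36157037163873, q_11 = 41·39966318837 + 1169768983 = 1639788841300 → 36157037163873/1639788841300

22/1
441/20
5755/261
94285/4276
104262386/4728493
4281487473/194173415
25793187224/1169768983
881249853089/39966318837
36157037163873/1639788841300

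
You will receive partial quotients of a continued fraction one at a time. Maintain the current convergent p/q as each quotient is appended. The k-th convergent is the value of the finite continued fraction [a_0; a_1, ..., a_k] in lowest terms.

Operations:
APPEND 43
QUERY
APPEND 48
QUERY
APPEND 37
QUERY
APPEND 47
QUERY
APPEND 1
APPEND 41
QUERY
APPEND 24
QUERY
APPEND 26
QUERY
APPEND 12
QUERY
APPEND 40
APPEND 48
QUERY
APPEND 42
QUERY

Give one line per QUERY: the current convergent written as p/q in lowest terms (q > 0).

APPEND 43: p_0 = 43·1 + 0 = 43, q_0 = 43·0 + 1 = 1 → 43/1
APPEND 48: p_1 = 48·43 + 1 = 2065, q_1 = 48·1 + 0 = 48 → 2065/48
APPEND 37: p_2 = 37·2065 + 43 = 76448, q_2 = 37·48 + 1 = 1777 → 76448/1777
APPEND 47: p_3 = 47·76448 + 2065 = 3595121, q_3 = 47·1777 + 48 = 83567 → 3595121/83567
APPEND 1: p_4 = 1·3595121 + 76448 = 3671569, q_4 = 1·83567 + 1777 = 85344 → 3671569/85344
APPEND 41: p_5 = 41·3671569 + 3595121 = 154129450, q_5 = 41·85344 + 83567 = 3582671 → 154129450/3582671
APPEND 24: p_6 = 24·154129450 + 3671569 = 3702778369, q_6 = 24·3582671 + 85344 = 86069448 → 3702778369/86069448
APPEND 26: p_7 = 26·3702778369 + 154129450 = 96426367044, q_7 = 26·86069448 + 3582671 = 2241388319 → 96426367044/2241388319
APPEND 12: p_8 = 12·96426367044 + 3702778369 = 1160819182897, q_8 = 12·2241388319 + 86069448 = 26982729276 → 1160819182897/26982729276
APPEND 40: p_9 = 40·1160819182897 + 96426367044 = 46529193682924, q_9 = 40·26982729276 + 2241388319 = 1081550559359 → 46529193682924/1081550559359
APPEND 48: p_10 = 48·46529193682924 + 1160819182897 = 2234562115963249, q_10 = 48·1081550559359 + 26982729276 = 51941409578508 → 2234562115963249/51941409578508
APPEND 42: p_11 = 42·2234562115963249 + 46529193682924 = 93898138064139382, q_11 = 42·51941409578508 + 1081550559359 = 2182620752856695 → 93898138064139382/2182620752856695

43/1
2065/48
76448/1777
3595121/83567
154129450/3582671
3702778369/86069448
96426367044/2241388319
1160819182897/26982729276
2234562115963249/51941409578508
93898138064139382/2182620752856695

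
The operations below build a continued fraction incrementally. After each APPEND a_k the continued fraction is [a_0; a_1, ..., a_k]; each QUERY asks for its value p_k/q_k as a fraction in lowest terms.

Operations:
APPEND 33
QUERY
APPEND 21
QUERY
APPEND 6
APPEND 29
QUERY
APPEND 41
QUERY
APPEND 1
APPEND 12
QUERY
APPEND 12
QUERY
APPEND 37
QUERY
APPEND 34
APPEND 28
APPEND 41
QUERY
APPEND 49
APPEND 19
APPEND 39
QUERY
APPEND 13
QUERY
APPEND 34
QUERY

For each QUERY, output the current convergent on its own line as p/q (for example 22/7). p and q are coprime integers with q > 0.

APPEND 33: p_0 = 33·1 + 0 = 33, q_0 = 33·0 + 1 = 1 → 33/1
APPEND 21: p_1 = 21·33 + 1 = 694, q_1 = 21·1 + 0 = 21 → 694/21
APPEND 6: p_2 = 6·694 + 33 = 4197, q_2 = 6·21 + 1 = 127 → 4197/127
APPEND 29: p_3 = 29·4197 + 694 = 122407, q_3 = 29·127 + 21 = 3704 → 122407/3704
APPEND 41: p_4 = 41·122407 + 4197 = 5022884, q_4 = 41·3704 + 127 = 151991 → 5022884/151991
APPEND 1: p_5 = 1·5022884 + 122407 = 5145291, q_5 = 1·151991 + 3704 = 155695 → 5145291/155695
APPEND 12: p_6 = 12·5145291 + 5022884 = 66766376, q_6 = 12·155695 + 151991 = 2020331 → 66766376/2020331
APPEND 12: p_7 = 12·66766376 + 5145291 = 806341803, q_7 = 12·2020331 + 155695 = 24399667 → 806341803/24399667
APPEND 37: p_8 = 37·806341803 + 66766376 = 29901413087, q_8 = 37·24399667 + 2020331 = 904808010 → 29901413087/904808010
APPEND 34: p_9 = 34·29901413087 + 806341803 = 1017454386761, q_9 = 34·904808010 + 24399667 = 30787872007 → 1017454386761/30787872007
APPEND 28: p_10 = 28·1017454386761 + 29901413087 = 28518624242395, q_10 = 28·30787872007 + 904808010 = 862965224206 → 28518624242395/862965224206
APPEND 41: p_11 = 41·28518624242395 + 1017454386761 = 1170281048324956, q_11 = 41·862965224206 + 30787872007 = 35412362064453 → 1170281048324956/35412362064453
APPEND 49: p_12 = 49·1170281048324956 + 28518624242395 = 57372289992165239, q_12 = 49·35412362064453 + 862965224206 = 1736068706382403 → 57372289992165239/1736068706382403
APPEND 19: p_13 = 19·57372289992165239 + 1170281048324956 = 1091243790899464497, q_13 = 19·1736068706382403 + 35412362064453 = 33020717783330110 → 1091243790899464497/33020717783330110
APPEND 39: p_14 = 39·1091243790899464497 + 57372289992165239 = 42615880135071280622, q_14 = 39·33020717783330110 + 1736068706382403 = 1289544062256256693 → 42615880135071280622/1289544062256256693
APPEND 13: p_15 = 13·42615880135071280622 + 1091243790899464497 = 555097685546826112583, q_15 = 13·1289544062256256693 + 33020717783330110 = 16797093527114667119 → 555097685546826112583/16797093527114667119
APPEND 34: p_16 = 34·555097685546826112583 + 42615880135071280622 = 18915937188727159108444, q_16 = 34·16797093527114667119 + 1289544062256256693 = 572390723984154938739 → 18915937188727159108444/572390723984154938739

33/1
694/21
122407/3704
5022884/151991
66766376/2020331
806341803/24399667
29901413087/904808010
1170281048324956/35412362064453
42615880135071280622/1289544062256256693
555097685546826112583/16797093527114667119
18915937188727159108444/572390723984154938739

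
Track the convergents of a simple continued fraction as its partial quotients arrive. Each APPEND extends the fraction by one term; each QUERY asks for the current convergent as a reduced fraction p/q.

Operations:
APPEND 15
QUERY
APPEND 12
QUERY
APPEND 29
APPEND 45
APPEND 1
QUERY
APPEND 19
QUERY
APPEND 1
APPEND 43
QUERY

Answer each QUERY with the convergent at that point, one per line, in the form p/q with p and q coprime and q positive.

APPEND 15: p_0 = 15·1 + 0 = 15, q_0 = 15·0 + 1 = 1 → 15/1
APPEND 12: p_1 = 12·15 + 1 = 181, q_1 = 12·1 + 0 = 12 → 181/12
APPEND 29: p_2 = 29·181 + 15 = 5264, q_2 = 29·12 + 1 = 349 → 5264/349
APPEND 45: p_3 = 45·5264 + 181 = 237061, q_3 = 45·349 + 12 = 15717 → 237061/15717
APPEND 1: p_4 = 1·237061 + 5264 = 242325, q_4 = 1·15717 + 349 = 16066 → 242325/16066
APPEND 19: p_5 = 19·242325 + 237061 = 4841236, q_5 = 19·16066 + 15717 = 320971 → 4841236/320971
APPEND 1: p_6 = 1·4841236 + 242325 = 5083561, q_6 = 1·320971 + 16066 = 337037 → 5083561/337037
APPEND 43: p_7 = 43·5083561 + 4841236 = 223434359, q_7 = 43·337037 + 320971 = 14813562 → 223434359/14813562

15/1
181/12
242325/16066
4841236/320971
223434359/14813562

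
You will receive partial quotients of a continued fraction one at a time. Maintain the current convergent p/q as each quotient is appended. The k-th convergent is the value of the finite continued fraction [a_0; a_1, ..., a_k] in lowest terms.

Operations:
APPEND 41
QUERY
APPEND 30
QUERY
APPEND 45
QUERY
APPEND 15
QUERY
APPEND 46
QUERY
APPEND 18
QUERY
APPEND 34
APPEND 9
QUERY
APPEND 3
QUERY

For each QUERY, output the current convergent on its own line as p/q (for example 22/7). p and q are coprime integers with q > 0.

APPEND 41: p_0 = 41·1 + 0 = 41, q_0 = 41·0 + 1 = 1 → 41/1
APPEND 30: p_1 = 30·41 + 1 = 1231, q_1 = 30·1 + 0 = 30 → 1231/30
APPEND 45: p_2 = 45·1231 + 41 = 55436, q_2 = 45·30 + 1 = 1351 → 55436/1351
APPEND 15: p_3 = 15·55436 + 1231 = 832771, q_3 = 15·1351 + 30 = 20295 → 832771/20295
APPEND 46: p_4 = 46·832771 + 55436 = 38362902, q_4 = 46·20295 + 1351 = 934921 → 38362902/934921
APPEND 18: p_5 = 18·38362902 + 832771 = 691365007, q_5 = 18·934921 + 20295 = 16848873 → 691365007/16848873
APPEND 34: p_6 = 34·691365007 + 38362902 = 23544773140, q_6 = 34·16848873 + 934921 = 573796603 → 23544773140/573796603
APPEND 9: p_7 = 9·23544773140 + 691365007 = 212594323267, q_7 = 9·573796603 + 16848873 = 5181018300 → 212594323267/5181018300
APPEND 3: p_8 = 3·212594323267 + 23544773140 = 661327742941, q_8 = 3·5181018300 + 573796603 = 16116851503 → 661327742941/16116851503

41/1
1231/30
55436/1351
832771/20295
38362902/934921
691365007/16848873
212594323267/5181018300
661327742941/16116851503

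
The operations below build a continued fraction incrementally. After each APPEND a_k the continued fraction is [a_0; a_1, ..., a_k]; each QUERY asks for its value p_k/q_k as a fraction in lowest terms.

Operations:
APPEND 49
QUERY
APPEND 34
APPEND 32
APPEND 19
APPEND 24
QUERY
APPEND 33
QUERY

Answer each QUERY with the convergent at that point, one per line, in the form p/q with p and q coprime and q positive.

49/1
24440609/498489
807556231/16470862

APPEND 49: p_0 = 49·1 + 0 = 49, q_0 = 49·0 + 1 = 1 → 49/1
APPEND 34: p_1 = 34·49 + 1 = 1667, q_1 = 34·1 + 0 = 34 → 1667/34
APPEND 32: p_2 = 32·1667 + 49 = 53393, q_2 = 32·34 + 1 = 1089 → 53393/1089
APPEND 19: p_3 = 19·53393 + 1667 = 1016134, q_3 = 19·1089 + 34 = 20725 → 1016134/20725
APPEND 24: p_4 = 24·1016134 + 53393 = 24440609, q_4 = 24·20725 + 1089 = 498489 → 24440609/498489
APPEND 33: p_5 = 33·24440609 + 1016134 = 807556231, q_5 = 33·498489 + 20725 = 16470862 → 807556231/16470862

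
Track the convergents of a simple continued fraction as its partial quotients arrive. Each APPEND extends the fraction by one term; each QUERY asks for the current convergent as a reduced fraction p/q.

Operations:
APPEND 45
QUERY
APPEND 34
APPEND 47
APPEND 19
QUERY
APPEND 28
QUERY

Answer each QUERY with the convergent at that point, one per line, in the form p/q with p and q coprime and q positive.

APPEND 45: p_0 = 45·1 + 0 = 45, q_0 = 45·0 + 1 = 1 → 45/1
APPEND 34: p_1 = 34·45 + 1 = 1531, q_1 = 34·1 + 0 = 34 → 1531/34
APPEND 47: p_2 = 47·1531 + 45 = 72002, q_2 = 47·34 + 1 = 1599 → 72002/1599
APPEND 19: p_3 = 19·72002 + 1531 = 1369569, q_3 = 19·1599 + 34 = 30415 → 1369569/30415
APPEND 28: p_4 = 28·1369569 + 72002 = 38419934, q_4 = 28·30415 + 1599 = 853219 → 38419934/853219

45/1
1369569/30415
38419934/853219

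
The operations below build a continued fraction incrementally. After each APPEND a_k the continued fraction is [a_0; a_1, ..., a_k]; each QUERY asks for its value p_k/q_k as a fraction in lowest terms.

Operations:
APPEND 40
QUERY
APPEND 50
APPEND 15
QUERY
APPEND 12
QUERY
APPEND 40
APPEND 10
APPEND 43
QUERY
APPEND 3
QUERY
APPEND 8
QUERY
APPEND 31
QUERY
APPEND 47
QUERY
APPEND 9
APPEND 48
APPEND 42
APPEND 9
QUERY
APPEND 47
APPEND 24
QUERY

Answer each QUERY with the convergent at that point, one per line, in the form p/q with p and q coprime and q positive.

40/1
30055/751
362661/9062
6280823768/156942227
18988198915/474468053
158186415088/3952686651
4922767066643/123007754234
231528238547309/5785317135649
38103757713985539335/952118514002751046
43120484511606674857679/1077474089155268095726

APPEND 40: p_0 = 40·1 + 0 = 40, q_0 = 40·0 + 1 = 1 → 40/1
APPEND 50: p_1 = 50·40 + 1 = 2001, q_1 = 50·1 + 0 = 50 → 2001/50
APPEND 15: p_2 = 15·2001 + 40 = 30055, q_2 = 15·50 + 1 = 751 → 30055/751
APPEND 12: p_3 = 12·30055 + 2001 = 362661, q_3 = 12·751 + 50 = 9062 → 362661/9062
APPEND 40: p_4 = 40·362661 + 30055 = 14536495, q_4 = 40·9062 + 751 = 363231 → 14536495/363231
APPEND 10: p_5 = 10·14536495 + 362661 = 145727611, q_5 = 10·363231 + 9062 = 3641372 → 145727611/3641372
APPEND 43: p_6 = 43·145727611 + 14536495 = 6280823768, q_6 = 43·3641372 + 363231 = 156942227 → 6280823768/156942227
APPEND 3: p_7 = 3·6280823768 + 145727611 = 18988198915, q_7 = 3·156942227 + 3641372 = 474468053 → 18988198915/474468053
APPEND 8: p_8 = 8·18988198915 + 6280823768 = 158186415088, q_8 = 8·474468053 + 156942227 = 3952686651 → 158186415088/3952686651
APPEND 31: p_9 = 31·158186415088 + 18988198915 = 4922767066643, q_9 = 31·3952686651 + 474468053 = 123007754234 → 4922767066643/123007754234
APPEND 47: p_10 = 47·4922767066643 + 158186415088 = 231528238547309, q_10 = 47·123007754234 + 3952686651 = 5785317135649 → 231528238547309/5785317135649
APPEND 9: p_11 = 9·231528238547309 + 4922767066643 = 2088676913992424, q_11 = 9·5785317135649 + 123007754234 = 52190861975075 → 2088676913992424/52190861975075
APPEND 48: p_12 = 48·2088676913992424 + 231528238547309 = 100488020110183661, q_12 = 48·52190861975075 + 5785317135649 = 2510946691939249 → 100488020110183661/2510946691939249
APPEND 42: p_13 = 42·100488020110183661 + 2088676913992424 = 4222585521541706186, q_13 = 42·2510946691939249 + 52190861975075 = 105511951923423533 → 4222585521541706186/105511951923423533
APPEND 9: p_14 = 9·4222585521541706186 + 100488020110183661 = 38103757713985539335, q_14 = 9·105511951923423533 + 2510946691939249 = 952118514002751046 → 38103757713985539335/952118514002751046
APPEND 47: p_15 = 47·38103757713985539335 + 4222585521541706186 = 1795099198078862054931, q_15 = 47·952118514002751046 + 105511951923423533 = 44855082110052722695 → 1795099198078862054931/44855082110052722695
APPEND 24: p_16 = 24·1795099198078862054931 + 38103757713985539335 = 43120484511606674857679, q_16 = 24·44855082110052722695 + 952118514002751046 = 1077474089155268095726 → 43120484511606674857679/1077474089155268095726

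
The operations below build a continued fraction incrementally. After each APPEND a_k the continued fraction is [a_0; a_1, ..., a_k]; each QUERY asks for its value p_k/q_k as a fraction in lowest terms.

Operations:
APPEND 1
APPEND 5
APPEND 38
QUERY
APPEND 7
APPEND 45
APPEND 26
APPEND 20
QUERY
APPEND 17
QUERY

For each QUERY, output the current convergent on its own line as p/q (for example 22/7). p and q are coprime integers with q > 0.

229/191
37874494/31589541
645756491/538598645

APPEND 1: p_0 = 1·1 + 0 = 1, q_0 = 1·0 + 1 = 1 → 1/1
APPEND 5: p_1 = 5·1 + 1 = 6, q_1 = 5·1 + 0 = 5 → 6/5
APPEND 38: p_2 = 38·6 + 1 = 229, q_2 = 38·5 + 1 = 191 → 229/191
APPEND 7: p_3 = 7·229 + 6 = 1609, q_3 = 7·191 + 5 = 1342 → 1609/1342
APPEND 45: p_4 = 45·1609 + 229 = 72634, q_4 = 45·1342 + 191 = 60581 → 72634/60581
APPEND 26: p_5 = 26·72634 + 1609 = 1890093, q_5 = 26·60581 + 1342 = 1576448 → 1890093/1576448
APPEND 20: p_6 = 20·1890093 + 72634 = 37874494, q_6 = 20·1576448 + 60581 = 31589541 → 37874494/31589541
APPEND 17: p_7 = 17·37874494 + 1890093 = 645756491, q_7 = 17·31589541 + 1576448 = 538598645 → 645756491/538598645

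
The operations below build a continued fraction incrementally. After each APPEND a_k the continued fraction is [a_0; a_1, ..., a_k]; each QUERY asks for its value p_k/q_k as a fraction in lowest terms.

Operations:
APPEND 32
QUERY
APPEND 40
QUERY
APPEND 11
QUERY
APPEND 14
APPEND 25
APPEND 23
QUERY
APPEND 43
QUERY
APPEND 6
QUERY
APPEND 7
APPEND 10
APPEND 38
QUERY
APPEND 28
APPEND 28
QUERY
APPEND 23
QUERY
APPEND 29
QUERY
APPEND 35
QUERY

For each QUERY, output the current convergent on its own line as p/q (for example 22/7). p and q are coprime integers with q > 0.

32/1
1281/40
14123/441
114950557/3589407
4947863149/154500292
29802129451/930591159
82499896024724/2576113696347
64823050414438648/2024142526938247
1493242322050603687/46627476920052606
43368850389881945571/1354220973208463821
1519403005967918698672/47444361539216286341

APPEND 32: p_0 = 32·1 + 0 = 32, q_0 = 32·0 + 1 = 1 → 32/1
APPEND 40: p_1 = 40·32 + 1 = 1281, q_1 = 40·1 + 0 = 40 → 1281/40
APPEND 11: p_2 = 11·1281 + 32 = 14123, q_2 = 11·40 + 1 = 441 → 14123/441
APPEND 14: p_3 = 14·14123 + 1281 = 199003, q_3 = 14·441 + 40 = 6214 → 199003/6214
APPEND 25: p_4 = 25·199003 + 14123 = 4989198, q_4 = 25·6214 + 441 = 155791 → 4989198/155791
APPEND 23: p_5 = 23·4989198 + 199003 = 114950557, q_5 = 23·155791 + 6214 = 3589407 → 114950557/3589407
APPEND 43: p_6 = 43·114950557 + 4989198 = 4947863149, q_6 = 43·3589407 + 155791 = 154500292 → 4947863149/154500292
APPEND 6: p_7 = 6·4947863149 + 114950557 = 29802129451, q_7 = 6·154500292 + 3589407 = 930591159 → 29802129451/930591159
APPEND 7: p_8 = 7·29802129451 + 4947863149 = 213562769306, q_8 = 7·930591159 + 154500292 = 6668638405 → 213562769306/6668638405
APPEND 10: p_9 = 10·213562769306 + 29802129451 = 2165429822511, q_9 = 10·6668638405 + 930591159 = 67616975209 → 2165429822511/67616975209
APPEND 38: p_10 = 38·2165429822511 + 213562769306 = 82499896024724, q_10 = 38·67616975209 + 6668638405 = 2576113696347 → 82499896024724/2576113696347
APPEND 28: p_11 = 28·82499896024724 + 2165429822511 = 2312162518514783, q_11 = 28·2576113696347 + 67616975209 = 72198800472925 → 2312162518514783/72198800472925
APPEND 28: p_12 = 28·2312162518514783 + 82499896024724 = 64823050414438648, q_12 = 28·72198800472925 + 2576113696347 = 2024142526938247 → 64823050414438648/2024142526938247
APPEND 23: p_13 = 23·64823050414438648 + 2312162518514783 = 1493242322050603687, q_13 = 23·2024142526938247 + 72198800472925 = 46627476920052606 → 1493242322050603687/46627476920052606
APPEND 29: p_14 = 29·1493242322050603687 + 64823050414438648 = 43368850389881945571, q_14 = 29·46627476920052606 + 2024142526938247 = 1354220973208463821 → 43368850389881945571/1354220973208463821
APPEND 35: p_15 = 35·43368850389881945571 + 1493242322050603687 = 1519403005967918698672, q_15 = 35·1354220973208463821 + 46627476920052606 = 47444361539216286341 → 1519403005967918698672/47444361539216286341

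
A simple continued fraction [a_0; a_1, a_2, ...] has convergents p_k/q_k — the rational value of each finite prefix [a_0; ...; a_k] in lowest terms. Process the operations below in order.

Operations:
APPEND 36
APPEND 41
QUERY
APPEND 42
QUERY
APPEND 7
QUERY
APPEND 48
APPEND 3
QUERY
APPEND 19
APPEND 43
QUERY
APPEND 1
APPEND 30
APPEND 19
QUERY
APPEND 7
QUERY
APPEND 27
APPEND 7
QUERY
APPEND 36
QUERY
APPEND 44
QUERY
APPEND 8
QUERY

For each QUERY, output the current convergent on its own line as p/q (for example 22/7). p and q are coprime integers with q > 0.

APPEND 36: p_0 = 36·1 + 0 = 36, q_0 = 36·0 + 1 = 1 → 36/1
APPEND 41: p_1 = 41·36 + 1 = 1477, q_1 = 41·1 + 0 = 41 → 1477/41
APPEND 42: p_2 = 42·1477 + 36 = 62070, q_2 = 42·41 + 1 = 1723 → 62070/1723
APPEND 7: p_3 = 7·62070 + 1477 = 435967, q_3 = 7·1723 + 41 = 12102 → 435967/12102
APPEND 48: p_4 = 48·435967 + 62070 = 20988486, q_4 = 48·12102 + 1723 = 582619 → 20988486/582619
APPEND 3: p_5 = 3·20988486 + 435967 = 63401425, q_5 = 3·582619 + 12102 = 1759959 → 63401425/1759959
APPEND 19: p_6 = 19·63401425 + 20988486 = 1225615561, q_6 = 19·1759959 + 582619 = 34021840 → 1225615561/34021840
APPEND 43: p_7 = 43·1225615561 + 63401425 = 52764870548, q_7 = 43·34021840 + 1759959 = 1464699079 → 52764870548/1464699079
APPEND 1: p_8 = 1·52764870548 + 1225615561 = 53990486109, q_8 = 1·1464699079 + 34021840 = 1498720919 → 53990486109/1498720919
APPEND 30: p_9 = 30·53990486109 + 52764870548 = 1672479453818, q_9 = 30·1498720919 + 1464699079 = 46426326649 → 1672479453818/46426326649
APPEND 19: p_10 = 19·1672479453818 + 53990486109 = 31831100108651, q_10 = 19·46426326649 + 1498720919 = 883598927250 → 31831100108651/883598927250
APPEND 7: p_11 = 7·31831100108651 + 1672479453818 = 224490180214375, q_11 = 7·883598927250 + 46426326649 = 6231618817399 → 224490180214375/6231618817399
APPEND 27: p_12 = 27·224490180214375 + 31831100108651 = 6093065965896776, q_12 = 27·6231618817399 + 883598927250 = 169137306997023 → 6093065965896776/169137306997023
APPEND 7: p_13 = 7·6093065965896776 + 224490180214375 = 42875951941491807, q_13 = 7·169137306997023 + 6231618817399 = 1190192767796560 → 42875951941491807/1190192767796560
APPEND 36: p_14 = 36·42875951941491807 + 6093065965896776 = 1549627335859601828, q_14 = 36·1190192767796560 + 169137306997023 = 43016076947673183 → 1549627335859601828/43016076947673183
APPEND 44: p_15 = 44·1549627335859601828 + 42875951941491807 = 68226478729763972239, q_15 = 44·43016076947673183 + 1190192767796560 = 1893897578465416612 → 68226478729763972239/1893897578465416612
APPEND 8: p_16 = 8·68226478729763972239 + 1549627335859601828 = 547361457173971379740, q_16 = 8·1893897578465416612 + 43016076947673183 = 15194196704671006079 → 547361457173971379740/15194196704671006079

1477/41
62070/1723
435967/12102
63401425/1759959
52764870548/1464699079
31831100108651/883598927250
224490180214375/6231618817399
42875951941491807/1190192767796560
1549627335859601828/43016076947673183
68226478729763972239/1893897578465416612
547361457173971379740/15194196704671006079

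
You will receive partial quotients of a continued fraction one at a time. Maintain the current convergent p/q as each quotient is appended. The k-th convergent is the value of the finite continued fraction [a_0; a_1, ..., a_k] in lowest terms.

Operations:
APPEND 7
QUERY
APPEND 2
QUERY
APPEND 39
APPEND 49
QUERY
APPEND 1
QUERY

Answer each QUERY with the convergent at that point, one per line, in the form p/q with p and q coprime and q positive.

APPEND 7: p_0 = 7·1 + 0 = 7, q_0 = 7·0 + 1 = 1 → 7/1
APPEND 2: p_1 = 2·7 + 1 = 15, q_1 = 2·1 + 0 = 2 → 15/2
APPEND 39: p_2 = 39·15 + 7 = 592, q_2 = 39·2 + 1 = 79 → 592/79
APPEND 49: p_3 = 49·592 + 15 = 29023, q_3 = 49·79 + 2 = 3873 → 29023/3873
APPEND 1: p_4 = 1·29023 + 592 = 29615, q_4 = 1·3873 + 79 = 3952 → 29615/3952

7/1
15/2
29023/3873
29615/3952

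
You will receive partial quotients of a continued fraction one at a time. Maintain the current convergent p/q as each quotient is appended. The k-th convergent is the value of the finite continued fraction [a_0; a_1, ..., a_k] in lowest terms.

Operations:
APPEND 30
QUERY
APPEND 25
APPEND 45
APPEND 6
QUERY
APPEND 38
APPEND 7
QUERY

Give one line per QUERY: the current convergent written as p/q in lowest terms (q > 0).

30/1
203701/6781
54624942/1818409

APPEND 30: p_0 = 30·1 + 0 = 30, q_0 = 30·0 + 1 = 1 → 30/1
APPEND 25: p_1 = 25·30 + 1 = 751, q_1 = 25·1 + 0 = 25 → 751/25
APPEND 45: p_2 = 45·751 + 30 = 33825, q_2 = 45·25 + 1 = 1126 → 33825/1126
APPEND 6: p_3 = 6·33825 + 751 = 203701, q_3 = 6·1126 + 25 = 6781 → 203701/6781
APPEND 38: p_4 = 38·203701 + 33825 = 7774463, q_4 = 38·6781 + 1126 = 258804 → 7774463/258804
APPEND 7: p_5 = 7·7774463 + 203701 = 54624942, q_5 = 7·258804 + 6781 = 1818409 → 54624942/1818409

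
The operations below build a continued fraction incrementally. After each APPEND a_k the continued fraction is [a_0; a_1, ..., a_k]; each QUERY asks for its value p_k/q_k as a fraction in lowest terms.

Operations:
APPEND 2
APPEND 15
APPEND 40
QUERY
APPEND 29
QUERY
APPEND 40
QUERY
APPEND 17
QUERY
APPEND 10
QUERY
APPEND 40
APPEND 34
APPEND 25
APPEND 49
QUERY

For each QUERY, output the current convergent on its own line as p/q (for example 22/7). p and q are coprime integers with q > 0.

APPEND 2: p_0 = 2·1 + 0 = 2, q_0 = 2·0 + 1 = 1 → 2/1
APPEND 15: p_1 = 15·2 + 1 = 31, q_1 = 15·1 + 0 = 15 → 31/15
APPEND 40: p_2 = 40·31 + 2 = 1242, q_2 = 40·15 + 1 = 601 → 1242/601
APPEND 29: p_3 = 29·1242 + 31 = 36049, q_3 = 29·601 + 15 = 17444 → 36049/17444
APPEND 40: p_4 = 40·36049 + 1242 = 1443202, q_4 = 40·17444 + 601 = 698361 → 1443202/698361
APPEND 17: p_5 = 17·1443202 + 36049 = 24570483, q_5 = 17·698361 + 17444 = 11889581 → 24570483/11889581
APPEND 10: p_6 = 10·24570483 + 1443202 = 247148032, q_6 = 10·11889581 + 698361 = 119594171 → 247148032/119594171
APPEND 40: p_7 = 40·247148032 + 24570483 = 9910491763, q_7 = 40·119594171 + 11889581 = 4795656421 → 9910491763/4795656421
APPEND 34: p_8 = 34·9910491763 + 247148032 = 337203867974, q_8 = 34·4795656421 + 119594171 = 163171912485 → 337203867974/163171912485
APPEND 25: p_9 = 25·337203867974 + 9910491763 = 8440007191113, q_9 = 25·163171912485 + 4795656421 = 4084093468546 → 8440007191113/4084093468546
APPEND 49: p_10 = 49·8440007191113 + 337203867974 = 413897556232511, q_10 = 49·4084093468546 + 163171912485 = 200283751871239 → 413897556232511/200283751871239

1242/601
36049/17444
1443202/698361
24570483/11889581
247148032/119594171
413897556232511/200283751871239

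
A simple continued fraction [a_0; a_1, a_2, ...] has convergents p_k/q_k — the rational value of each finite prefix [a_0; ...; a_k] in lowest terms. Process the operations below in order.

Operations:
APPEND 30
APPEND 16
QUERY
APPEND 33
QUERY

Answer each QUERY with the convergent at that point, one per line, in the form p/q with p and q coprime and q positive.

481/16
15903/529

APPEND 30: p_0 = 30·1 + 0 = 30, q_0 = 30·0 + 1 = 1 → 30/1
APPEND 16: p_1 = 16·30 + 1 = 481, q_1 = 16·1 + 0 = 16 → 481/16
APPEND 33: p_2 = 33·481 + 30 = 15903, q_2 = 33·16 + 1 = 529 → 15903/529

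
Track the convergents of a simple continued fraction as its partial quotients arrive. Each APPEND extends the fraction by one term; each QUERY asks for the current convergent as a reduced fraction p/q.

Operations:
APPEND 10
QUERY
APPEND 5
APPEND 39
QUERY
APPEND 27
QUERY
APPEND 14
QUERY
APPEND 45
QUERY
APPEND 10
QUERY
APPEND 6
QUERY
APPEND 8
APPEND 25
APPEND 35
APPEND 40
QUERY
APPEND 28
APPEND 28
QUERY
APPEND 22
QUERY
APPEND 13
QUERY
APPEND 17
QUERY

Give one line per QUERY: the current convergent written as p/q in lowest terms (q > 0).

APPEND 10: p_0 = 10·1 + 0 = 10, q_0 = 10·0 + 1 = 1 → 10/1
APPEND 5: p_1 = 5·10 + 1 = 51, q_1 = 5·1 + 0 = 5 → 51/5
APPEND 39: p_2 = 39·51 + 10 = 1999, q_2 = 39·5 + 1 = 196 → 1999/196
APPEND 27: p_3 = 27·1999 + 51 = 54024, q_3 = 27·196 + 5 = 5297 → 54024/5297
APPEND 14: p_4 = 14·54024 + 1999 = 758335, q_4 = 14·5297 + 196 = 74354 → 758335/74354
APPEND 45: p_5 = 45·758335 + 54024 = 34179099, q_5 = 45·74354 + 5297 = 3351227 → 34179099/3351227
APPEND 10: p_6 = 10·34179099 + 758335 = 342549325, q_6 = 10·3351227 + 74354 = 33586624 → 342549325/33586624
APPEND 6: p_7 = 6·342549325 + 34179099 = 2089475049, q_7 = 6·33586624 + 3351227 = 204870971 → 2089475049/204870971
APPEND 8: p_8 = 8·2089475049 + 342549325 = 17058349717, q_8 = 8·204870971 + 33586624 = 1672554392 → 17058349717/1672554392
APPEND 25: p_9 = 25·17058349717 + 2089475049 = 428548217974, q_9 = 25·1672554392 + 204870971 = 42018730771 → 428548217974/42018730771
APPEND 35: p_10 = 35·428548217974 + 17058349717 = 15016245978807, q_10 = 35·42018730771 + 1672554392 = 1472328131377 → 15016245978807/1472328131377
APPEND 40: p_11 = 40·15016245978807 + 428548217974 = 601078387370254, q_11 = 40·1472328131377 + 42018730771 = 58935143985851 → 601078387370254/58935143985851
APPEND 28: p_12 = 28·601078387370254 + 15016245978807 = 16845211092345919, q_12 = 28·58935143985851 + 1472328131377 = 1651656359735205 → 16845211092345919/1651656359735205
APPEND 28: p_13 = 28·16845211092345919 + 601078387370254 = 472266988973055986, q_13 = 28·1651656359735205 + 58935143985851 = 46305313216571591 → 472266988973055986/46305313216571591
APPEND 22: p_14 = 22·472266988973055986 + 16845211092345919 = 10406718968499577611, q_14 = 22·46305313216571591 + 1651656359735205 = 1020368547124310207 → 10406718968499577611/1020368547124310207
APPEND 13: p_15 = 13·10406718968499577611 + 472266988973055986 = 135759613579467564929, q_15 = 13·1020368547124310207 + 46305313216571591 = 13311096425832604282 → 135759613579467564929/13311096425832604282
APPEND 17: p_16 = 17·135759613579467564929 + 10406718968499577611 = 2318320149819448181404, q_16 = 17·13311096425832604282 + 1020368547124310207 = 227309007786278583001 → 2318320149819448181404/227309007786278583001

10/1
1999/196
54024/5297
758335/74354
34179099/3351227
342549325/33586624
2089475049/204870971
601078387370254/58935143985851
472266988973055986/46305313216571591
10406718968499577611/1020368547124310207
135759613579467564929/13311096425832604282
2318320149819448181404/227309007786278583001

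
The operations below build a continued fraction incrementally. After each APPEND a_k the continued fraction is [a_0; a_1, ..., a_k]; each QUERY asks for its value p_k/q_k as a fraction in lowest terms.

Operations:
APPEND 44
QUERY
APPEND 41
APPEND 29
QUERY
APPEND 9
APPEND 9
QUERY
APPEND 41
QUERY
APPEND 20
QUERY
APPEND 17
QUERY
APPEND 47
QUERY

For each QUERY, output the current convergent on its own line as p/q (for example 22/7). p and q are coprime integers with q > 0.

44/1
52389/1190
4312143/97949
177271169/4026660
3549735523/80631149
60522775060/1374756193
2848120163343/64694172220

APPEND 44: p_0 = 44·1 + 0 = 44, q_0 = 44·0 + 1 = 1 → 44/1
APPEND 41: p_1 = 41·44 + 1 = 1805, q_1 = 41·1 + 0 = 41 → 1805/41
APPEND 29: p_2 = 29·1805 + 44 = 52389, q_2 = 29·41 + 1 = 1190 → 52389/1190
APPEND 9: p_3 = 9·52389 + 1805 = 473306, q_3 = 9·1190 + 41 = 10751 → 473306/10751
APPEND 9: p_4 = 9·473306 + 52389 = 4312143, q_4 = 9·10751 + 1190 = 97949 → 4312143/97949
APPEND 41: p_5 = 41·4312143 + 473306 = 177271169, q_5 = 41·97949 + 10751 = 4026660 → 177271169/4026660
APPEND 20: p_6 = 20·177271169 + 4312143 = 3549735523, q_6 = 20·4026660 + 97949 = 80631149 → 3549735523/80631149
APPEND 17: p_7 = 17·3549735523 + 177271169 = 60522775060, q_7 = 17·80631149 + 4026660 = 1374756193 → 60522775060/1374756193
APPEND 47: p_8 = 47·60522775060 + 3549735523 = 2848120163343, q_8 = 47·1374756193 + 80631149 = 64694172220 → 2848120163343/64694172220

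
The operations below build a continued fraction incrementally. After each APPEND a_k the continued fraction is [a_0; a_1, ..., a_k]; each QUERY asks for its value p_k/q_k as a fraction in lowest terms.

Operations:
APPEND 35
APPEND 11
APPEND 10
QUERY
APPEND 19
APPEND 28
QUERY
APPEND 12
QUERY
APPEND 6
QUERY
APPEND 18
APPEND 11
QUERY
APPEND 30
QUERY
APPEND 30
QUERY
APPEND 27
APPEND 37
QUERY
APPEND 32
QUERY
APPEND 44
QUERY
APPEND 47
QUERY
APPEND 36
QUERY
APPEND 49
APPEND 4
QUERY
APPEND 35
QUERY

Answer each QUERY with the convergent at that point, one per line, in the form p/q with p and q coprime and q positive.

APPEND 35: p_0 = 35·1 + 0 = 35, q_0 = 35·0 + 1 = 1 → 35/1
APPEND 11: p_1 = 11·35 + 1 = 386, q_1 = 11·1 + 0 = 11 → 386/11
APPEND 10: p_2 = 10·386 + 35 = 3895, q_2 = 10·11 + 1 = 111 → 3895/111
APPEND 19: p_3 = 19·3895 + 386 = 74391, q_3 = 19·111 + 11 = 2120 → 74391/2120
APPEND 28: p_4 = 28·74391 + 3895 = 2086843, q_4 = 28·2120 + 111 = 59471 → 2086843/59471
APPEND 12: p_5 = 12·2086843 + 74391 = 25116507, q_5 = 12·59471 + 2120 = 715772 → 25116507/715772
APPEND 6: p_6 = 6·25116507 + 2086843 = 152785885, q_6 = 6·715772 + 59471 = 4354103 → 152785885/4354103
APPEND 18: p_7 = 18·152785885 + 25116507 = 2775262437, q_7 = 18·4354103 + 715772 = 79089626 → 2775262437/79089626
APPEND 11: p_8 = 11·2775262437 + 152785885 = 30680672692, q_8 = 11·79089626 + 4354103 = 874339989 → 30680672692/874339989
APPEND 30: p_9 = 30·30680672692 + 2775262437 = 923195443197, q_9 = 30·874339989 + 79089626 = 26309289296 → 923195443197/26309289296
APPEND 30: p_10 = 30·923195443197 + 30680672692 = 27726543968602, q_10 = 30·26309289296 + 874339989 = 790153018869 → 27726543968602/790153018869
APPEND 27: p_11 = 27·27726543968602 + 923195443197 = 749539882595451, q_11 = 27·790153018869 + 26309289296 = 21360440798759 → 749539882595451/21360440798759
APPEND 37: p_12 = 37·749539882595451 + 27726543968602 = 27760702200000289, q_12 = 37·21360440798759 + 790153018869 = 791126462572952 → 27760702200000289/791126462572952
APPEND 32: p_13 = 32·27760702200000289 + 749539882595451 = 889092010282604699, q_13 = 32·791126462572952 + 21360440798759 = 25337407243133223 → 889092010282604699/25337407243133223
APPEND 44: p_14 = 44·889092010282604699 + 27760702200000289 = 39147809154634607045, q_14 = 44·25337407243133223 + 791126462572952 = 1115637045160434764 → 39147809154634607045/1115637045160434764
APPEND 47: p_15 = 47·39147809154634607045 + 889092010282604699 = 1840836122278109135814, q_15 = 47·1115637045160434764 + 25337407243133223 = 52460278529783567131 → 1840836122278109135814/52460278529783567131
APPEND 36: p_16 = 36·1840836122278109135814 + 39147809154634607045 = 66309248211166563496349, q_16 = 36·52460278529783567131 + 1115637045160434764 = 1889685664117368851480 → 66309248211166563496349/1889685664117368851480
APPEND 49: p_17 = 49·66309248211166563496349 + 1840836122278109135814 = 3250993998469439720456915, q_17 = 49·1889685664117368851480 + 52460278529783567131 = 92647057820280857289651 → 3250993998469439720456915/92647057820280857289651
APPEND 4: p_18 = 4·3250993998469439720456915 + 66309248211166563496349 = 13070285242088925445324009, q_18 = 4·92647057820280857289651 + 1889685664117368851480 = 372477916945240798010084 → 13070285242088925445324009/372477916945240798010084
APPEND 35: p_19 = 35·13070285242088925445324009 + 3250993998469439720456915 = 460710977471581830306797230, q_19 = 35·372477916945240798010084 + 92647057820280857289651 = 13129374150903708787642591 → 460710977471581830306797230/13129374150903708787642591

3895/111
2086843/59471
25116507/715772
152785885/4354103
30680672692/874339989
923195443197/26309289296
27726543968602/790153018869
27760702200000289/791126462572952
889092010282604699/25337407243133223
39147809154634607045/1115637045160434764
1840836122278109135814/52460278529783567131
66309248211166563496349/1889685664117368851480
13070285242088925445324009/372477916945240798010084
460710977471581830306797230/13129374150903708787642591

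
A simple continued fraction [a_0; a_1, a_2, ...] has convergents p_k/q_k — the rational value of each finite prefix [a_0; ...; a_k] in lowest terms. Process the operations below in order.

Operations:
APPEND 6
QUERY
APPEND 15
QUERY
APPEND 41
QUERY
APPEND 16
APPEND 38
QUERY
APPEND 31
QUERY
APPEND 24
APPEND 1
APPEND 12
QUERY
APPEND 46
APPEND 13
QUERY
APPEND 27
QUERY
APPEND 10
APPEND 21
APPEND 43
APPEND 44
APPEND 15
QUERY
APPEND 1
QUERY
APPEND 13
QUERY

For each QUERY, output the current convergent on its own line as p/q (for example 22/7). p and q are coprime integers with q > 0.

APPEND 6: p_0 = 6·1 + 0 = 6, q_0 = 6·0 + 1 = 1 → 6/1
APPEND 15: p_1 = 15·6 + 1 = 91, q_1 = 15·1 + 0 = 15 → 91/15
APPEND 41: p_2 = 41·91 + 6 = 3737, q_2 = 41·15 + 1 = 616 → 3737/616
APPEND 16: p_3 = 16·3737 + 91 = 59883, q_3 = 16·616 + 15 = 9871 → 59883/9871
APPEND 38: p_4 = 38·59883 + 3737 = 2279291, q_4 = 38·9871 + 616 = 375714 → 2279291/375714
APPEND 31: p_5 = 31·2279291 + 59883 = 70717904, q_5 = 31·375714 + 9871 = 11657005 → 70717904/11657005
APPEND 24: p_6 = 24·70717904 + 2279291 = 1699508987, q_6 = 24·11657005 + 375714 = 280143834 → 1699508987/280143834
APPEND 1: p_7 = 1·1699508987 + 70717904 = 1770226891, q_7 = 1·280143834 + 11657005 = 291800839 → 1770226891/291800839
APPEND 12: p_8 = 12·1770226891 + 1699508987 = 22942231679, q_8 = 12·291800839 + 280143834 = 3781753902 → 22942231679/3781753902
APPEND 46: p_9 = 46·22942231679 + 1770226891 = 1057112884125, q_9 = 46·3781753902 + 291800839 = 174252480331 → 1057112884125/174252480331
APPEND 13: p_10 = 13·1057112884125 + 22942231679 = 13765409725304, q_10 = 13·174252480331 + 3781753902 = 2269063998205 → 13765409725304/2269063998205
APPEND 27: p_11 = 27·13765409725304 + 1057112884125 = 372723175467333, q_11 = 27·2269063998205 + 174252480331 = 61438980431866 → 372723175467333/61438980431866
APPEND 10: p_12 = 10·372723175467333 + 13765409725304 = 3740997164398634, q_12 = 10·61438980431866 + 2269063998205 = 616658868316865 → 3740997164398634/616658868316865
APPEND 21: p_13 = 21·3740997164398634 + 372723175467333 = 78933663627838647, q_13 = 21·616658868316865 + 61438980431866 = 13011275215086031 → 78933663627838647/13011275215086031
APPEND 43: p_14 = 43·78933663627838647 + 3740997164398634 = 3397888533161460455, q_14 = 43·13011275215086031 + 616658868316865 = 560101493117016198 → 3397888533161460455/560101493117016198
APPEND 44: p_15 = 44·3397888533161460455 + 78933663627838647 = 149586029122732098667, q_15 = 44·560101493117016198 + 13011275215086031 = 24657476972363798743 → 149586029122732098667/24657476972363798743
APPEND 15: p_16 = 15·149586029122732098667 + 3397888533161460455 = 2247188325374142940460, q_16 = 15·24657476972363798743 + 560101493117016198 = 370422256078573997343 → 2247188325374142940460/370422256078573997343
APPEND 1: p_17 = 1·2247188325374142940460 + 149586029122732098667 = 2396774354496875039127, q_17 = 1·370422256078573997343 + 24657476972363798743 = 395079733050937796086 → 2396774354496875039127/395079733050937796086
APPEND 13: p_18 = 13·2396774354496875039127 + 2247188325374142940460 = 33405254933833518449111, q_18 = 13·395079733050937796086 + 370422256078573997343 = 5506458785740765346461 → 33405254933833518449111/5506458785740765346461

6/1
91/15
3737/616
2279291/375714
70717904/11657005
22942231679/3781753902
13765409725304/2269063998205
372723175467333/61438980431866
2247188325374142940460/370422256078573997343
2396774354496875039127/395079733050937796086
33405254933833518449111/5506458785740765346461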